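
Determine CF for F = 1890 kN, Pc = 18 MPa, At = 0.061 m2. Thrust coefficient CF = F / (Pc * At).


CF = 1890000 / (18e6 * 0.061) = 1.72

1.72


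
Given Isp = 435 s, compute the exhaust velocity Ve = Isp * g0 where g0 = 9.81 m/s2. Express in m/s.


Ve = Isp * g0 = 435 * 9.81 = 4267.4 m/s

4267.4 m/s


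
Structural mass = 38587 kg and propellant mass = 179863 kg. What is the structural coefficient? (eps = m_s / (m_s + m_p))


eps = 38587 / (38587 + 179863) = 0.1766

0.1766


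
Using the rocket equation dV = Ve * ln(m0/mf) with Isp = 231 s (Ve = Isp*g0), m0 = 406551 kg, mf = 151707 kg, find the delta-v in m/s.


Ve = 231 * 9.81 = 2266.11 m/s
dV = 2266.11 * ln(406551/151707) = 2234 m/s

2234 m/s


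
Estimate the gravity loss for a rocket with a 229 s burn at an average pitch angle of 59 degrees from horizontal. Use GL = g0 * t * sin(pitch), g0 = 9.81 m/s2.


GL = 9.81 * 229 * sin(59 deg) = 1926 m/s

1926 m/s


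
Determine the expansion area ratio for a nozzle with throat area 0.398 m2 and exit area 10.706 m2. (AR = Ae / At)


AR = 10.706 / 0.398 = 26.9

26.9


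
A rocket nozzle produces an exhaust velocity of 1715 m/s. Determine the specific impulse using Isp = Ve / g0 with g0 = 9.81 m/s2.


Isp = Ve / g0 = 1715 / 9.81 = 174.8 s

174.8 s


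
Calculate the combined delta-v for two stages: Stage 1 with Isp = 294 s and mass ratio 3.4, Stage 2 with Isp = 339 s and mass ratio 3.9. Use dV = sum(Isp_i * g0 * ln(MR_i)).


dV1 = 294 * 9.81 * ln(3.4) = 3529.5 m/s
dV2 = 339 * 9.81 * ln(3.9) = 4526.1 m/s
Total dV = 3529.5 + 4526.1 = 8055.6 m/s ~ 8056 m/s

8056 m/s


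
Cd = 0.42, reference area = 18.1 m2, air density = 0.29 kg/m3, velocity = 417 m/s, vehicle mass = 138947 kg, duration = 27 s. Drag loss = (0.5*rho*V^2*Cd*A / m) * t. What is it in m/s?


D = 0.5 * 0.29 * 417^2 * 0.42 * 18.1 = 191676.11 N
a = 191676.11 / 138947 = 1.3795 m/s2
dV = 1.3795 * 27 = 37.2 m/s

37.2 m/s


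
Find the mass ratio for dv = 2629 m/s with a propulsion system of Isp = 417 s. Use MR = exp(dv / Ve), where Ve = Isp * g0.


Ve = 417 * 9.81 = 4090.77 m/s
MR = exp(2629 / 4090.77) = 1.902

1.902


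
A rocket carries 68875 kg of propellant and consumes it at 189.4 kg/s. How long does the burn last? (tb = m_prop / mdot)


tb = 68875 / 189.4 = 363.6 s

363.6 s


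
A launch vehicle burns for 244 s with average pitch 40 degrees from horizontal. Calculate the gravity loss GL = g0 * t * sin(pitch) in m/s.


GL = 9.81 * 244 * sin(40 deg) = 1539 m/s

1539 m/s


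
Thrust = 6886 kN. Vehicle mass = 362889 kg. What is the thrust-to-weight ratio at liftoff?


TWR = 6886000 / (362889 * 9.81) = 1.93

1.93


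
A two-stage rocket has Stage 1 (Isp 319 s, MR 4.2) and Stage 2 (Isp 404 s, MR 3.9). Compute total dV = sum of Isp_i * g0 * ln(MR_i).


dV1 = 319 * 9.81 * ln(4.2) = 4490.9 m/s
dV2 = 404 * 9.81 * ln(3.9) = 5393.9 m/s
Total dV = 4490.9 + 5393.9 = 9884.8 m/s ~ 9885 m/s

9885 m/s


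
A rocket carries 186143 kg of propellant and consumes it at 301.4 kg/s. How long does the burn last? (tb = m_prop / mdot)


tb = 186143 / 301.4 = 617.6 s

617.6 s


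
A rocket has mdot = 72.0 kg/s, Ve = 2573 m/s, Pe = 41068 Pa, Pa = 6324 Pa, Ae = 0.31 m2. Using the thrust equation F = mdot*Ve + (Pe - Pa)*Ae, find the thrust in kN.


F = 72.0 * 2573 + (41068 - 6324) * 0.31 = 196027.0 N = 196.0 kN

196.0 kN


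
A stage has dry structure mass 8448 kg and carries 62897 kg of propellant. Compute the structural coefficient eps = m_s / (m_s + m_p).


eps = 8448 / (8448 + 62897) = 0.1184

0.1184


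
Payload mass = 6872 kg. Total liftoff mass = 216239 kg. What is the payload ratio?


PR = 6872 / 216239 = 0.0318

0.0318


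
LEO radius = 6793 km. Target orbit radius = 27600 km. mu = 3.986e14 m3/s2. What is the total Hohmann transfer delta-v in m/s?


V1 = sqrt(mu/r1) = 7660.16 m/s
dV1 = V1*(sqrt(2*r2/(r1+r2)) - 1) = 2044.32 m/s
V2 = sqrt(mu/r2) = 3800.27 m/s
dV2 = V2*(1 - sqrt(2*r1/(r1+r2))) = 1411.77 m/s
Total dV = 3456 m/s

3456 m/s


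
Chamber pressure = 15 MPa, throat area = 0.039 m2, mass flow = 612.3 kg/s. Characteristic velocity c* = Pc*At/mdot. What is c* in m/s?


c* = 15e6 * 0.039 / 612.3 = 955 m/s

955 m/s


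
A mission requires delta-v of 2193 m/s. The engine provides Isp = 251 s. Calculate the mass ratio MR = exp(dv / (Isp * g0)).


Ve = 251 * 9.81 = 2462.31 m/s
MR = exp(2193 / 2462.31) = 2.437

2.437


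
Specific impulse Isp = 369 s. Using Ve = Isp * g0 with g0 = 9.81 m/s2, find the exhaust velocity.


Ve = Isp * g0 = 369 * 9.81 = 3619.9 m/s

3619.9 m/s


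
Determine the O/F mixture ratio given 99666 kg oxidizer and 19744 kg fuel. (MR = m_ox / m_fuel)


MR = 99666 / 19744 = 5.05

5.05


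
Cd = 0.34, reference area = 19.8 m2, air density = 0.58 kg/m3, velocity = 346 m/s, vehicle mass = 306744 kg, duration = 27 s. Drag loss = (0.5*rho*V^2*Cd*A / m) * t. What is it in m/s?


D = 0.5 * 0.58 * 346^2 * 0.34 * 19.8 = 233719.15 N
a = 233719.15 / 306744 = 0.7619 m/s2
dV = 0.7619 * 27 = 20.6 m/s

20.6 m/s


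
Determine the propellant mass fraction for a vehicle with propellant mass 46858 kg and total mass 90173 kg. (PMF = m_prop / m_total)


PMF = 46858 / 90173 = 0.52

0.52


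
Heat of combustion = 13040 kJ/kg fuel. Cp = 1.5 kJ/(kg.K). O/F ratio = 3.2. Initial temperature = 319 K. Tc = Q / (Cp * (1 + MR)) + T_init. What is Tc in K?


Tc = 13040 / (1.5 * (1 + 3.2)) + 319 = 2389 K

2389 K


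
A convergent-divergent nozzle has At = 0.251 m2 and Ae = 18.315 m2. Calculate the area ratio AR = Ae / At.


AR = 18.315 / 0.251 = 73.0

73.0


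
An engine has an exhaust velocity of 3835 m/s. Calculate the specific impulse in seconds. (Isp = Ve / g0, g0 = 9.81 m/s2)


Isp = Ve / g0 = 3835 / 9.81 = 390.9 s

390.9 s


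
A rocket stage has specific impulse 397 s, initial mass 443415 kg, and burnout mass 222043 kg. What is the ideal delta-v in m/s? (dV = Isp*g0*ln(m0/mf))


Ve = 397 * 9.81 = 3894.57 m/s
dV = 3894.57 * ln(443415/222043) = 2694 m/s

2694 m/s


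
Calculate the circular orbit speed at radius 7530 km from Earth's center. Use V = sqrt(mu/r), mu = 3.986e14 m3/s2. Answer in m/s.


V = sqrt(3.986e14 / 7530000) = 7276 m/s

7276 m/s


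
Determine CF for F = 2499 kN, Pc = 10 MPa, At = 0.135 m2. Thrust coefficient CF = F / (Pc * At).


CF = 2499000 / (10e6 * 0.135) = 1.85

1.85


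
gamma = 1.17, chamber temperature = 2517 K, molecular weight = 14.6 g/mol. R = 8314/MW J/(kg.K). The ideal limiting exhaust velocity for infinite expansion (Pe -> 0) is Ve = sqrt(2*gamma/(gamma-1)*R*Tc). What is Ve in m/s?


R = 8314 / 14.6 = 569.45 J/(kg.K)
Ve = sqrt(2 * 1.17 / (1.17 - 1) * 569.45 * 2517) = 4442 m/s

4442 m/s


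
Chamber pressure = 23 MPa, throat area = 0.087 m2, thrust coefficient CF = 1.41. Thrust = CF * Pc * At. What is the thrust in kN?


F = 1.41 * 23e6 * 0.087 = 2.8214e+06 N = 2821.4 kN

2821.4 kN


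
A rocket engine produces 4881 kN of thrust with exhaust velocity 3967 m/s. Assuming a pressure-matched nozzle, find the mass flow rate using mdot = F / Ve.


mdot = F / Ve = 4881000 / 3967 = 1230.4 kg/s

1230.4 kg/s


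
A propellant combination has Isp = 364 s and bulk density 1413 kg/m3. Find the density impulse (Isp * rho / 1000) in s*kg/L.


rho*Isp = 364 * 1413 / 1000 = 514 s*kg/L

514 s*kg/L


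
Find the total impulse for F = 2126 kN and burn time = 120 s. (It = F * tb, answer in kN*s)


It = 2126 * 120 = 255120 kN*s

255120 kN*s


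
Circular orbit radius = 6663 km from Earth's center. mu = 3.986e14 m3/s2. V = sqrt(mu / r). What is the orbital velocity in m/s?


V = sqrt(3.986e14 / 6663000) = 7735 m/s

7735 m/s


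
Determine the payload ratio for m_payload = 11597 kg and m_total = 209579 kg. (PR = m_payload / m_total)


PR = 11597 / 209579 = 0.0553

0.0553


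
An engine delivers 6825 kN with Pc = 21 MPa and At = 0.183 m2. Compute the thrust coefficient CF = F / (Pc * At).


CF = 6825000 / (21e6 * 0.183) = 1.78

1.78


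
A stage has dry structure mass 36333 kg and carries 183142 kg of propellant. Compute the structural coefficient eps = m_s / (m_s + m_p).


eps = 36333 / (36333 + 183142) = 0.1655

0.1655


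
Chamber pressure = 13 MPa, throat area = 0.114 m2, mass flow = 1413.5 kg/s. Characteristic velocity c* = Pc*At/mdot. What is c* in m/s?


c* = 13e6 * 0.114 / 1413.5 = 1048 m/s

1048 m/s


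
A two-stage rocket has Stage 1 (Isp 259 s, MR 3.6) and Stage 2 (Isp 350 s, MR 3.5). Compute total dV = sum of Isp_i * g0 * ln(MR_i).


dV1 = 259 * 9.81 * ln(3.6) = 3254.6 m/s
dV2 = 350 * 9.81 * ln(3.5) = 4301.4 m/s
Total dV = 3254.6 + 4301.4 = 7556.0 m/s ~ 7556 m/s

7556 m/s


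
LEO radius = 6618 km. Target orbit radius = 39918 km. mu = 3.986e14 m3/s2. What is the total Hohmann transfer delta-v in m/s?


V1 = sqrt(mu/r1) = 7760.78 m/s
dV1 = V1*(sqrt(2*r2/(r1+r2)) - 1) = 2404.29 m/s
V2 = sqrt(mu/r2) = 3159.98 m/s
dV2 = V2*(1 - sqrt(2*r1/(r1+r2))) = 1474.71 m/s
Total dV = 3879 m/s

3879 m/s


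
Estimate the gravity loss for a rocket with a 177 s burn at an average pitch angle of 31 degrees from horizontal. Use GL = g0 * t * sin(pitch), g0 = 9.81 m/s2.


GL = 9.81 * 177 * sin(31 deg) = 894 m/s

894 m/s


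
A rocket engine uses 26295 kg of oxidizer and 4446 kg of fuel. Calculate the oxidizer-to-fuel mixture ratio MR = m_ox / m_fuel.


MR = 26295 / 4446 = 5.91

5.91


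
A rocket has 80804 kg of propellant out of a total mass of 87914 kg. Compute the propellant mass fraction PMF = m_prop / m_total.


PMF = 80804 / 87914 = 0.919

0.919


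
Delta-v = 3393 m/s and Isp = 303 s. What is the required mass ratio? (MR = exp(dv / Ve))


Ve = 303 * 9.81 = 2972.43 m/s
MR = exp(3393 / 2972.43) = 3.131

3.131


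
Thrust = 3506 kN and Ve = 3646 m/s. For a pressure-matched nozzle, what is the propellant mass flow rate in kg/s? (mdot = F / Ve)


mdot = F / Ve = 3506000 / 3646 = 961.6 kg/s

961.6 kg/s


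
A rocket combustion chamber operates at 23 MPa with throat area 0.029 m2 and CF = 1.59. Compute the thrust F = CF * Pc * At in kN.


F = 1.59 * 23e6 * 0.029 = 1.0605e+06 N = 1060.5 kN

1060.5 kN


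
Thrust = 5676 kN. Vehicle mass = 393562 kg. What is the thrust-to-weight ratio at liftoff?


TWR = 5676000 / (393562 * 9.81) = 1.47

1.47


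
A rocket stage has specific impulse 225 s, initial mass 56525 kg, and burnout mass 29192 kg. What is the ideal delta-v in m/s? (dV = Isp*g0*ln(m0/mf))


Ve = 225 * 9.81 = 2207.25 m/s
dV = 2207.25 * ln(56525/29192) = 1459 m/s

1459 m/s


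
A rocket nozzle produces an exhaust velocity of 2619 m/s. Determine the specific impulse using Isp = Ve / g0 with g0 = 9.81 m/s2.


Isp = Ve / g0 = 2619 / 9.81 = 267.0 s

267.0 s


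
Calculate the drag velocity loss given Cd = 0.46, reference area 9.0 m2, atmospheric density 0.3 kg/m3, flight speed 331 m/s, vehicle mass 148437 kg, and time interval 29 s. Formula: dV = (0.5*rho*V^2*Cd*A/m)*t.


D = 0.5 * 0.3 * 331^2 * 0.46 * 9.0 = 68037.38 N
a = 68037.38 / 148437 = 0.4584 m/s2
dV = 0.4584 * 29 = 13.3 m/s

13.3 m/s


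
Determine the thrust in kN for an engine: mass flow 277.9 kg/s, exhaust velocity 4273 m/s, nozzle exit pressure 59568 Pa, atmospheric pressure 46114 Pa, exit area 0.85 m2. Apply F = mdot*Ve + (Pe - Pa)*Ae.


F = 277.9 * 4273 + (59568 - 46114) * 0.85 = 1.1989e+06 N = 1198.9 kN

1198.9 kN


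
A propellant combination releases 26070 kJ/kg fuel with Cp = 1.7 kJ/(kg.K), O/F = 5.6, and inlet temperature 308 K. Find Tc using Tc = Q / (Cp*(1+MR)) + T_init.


Tc = 26070 / (1.7 * (1 + 5.6)) + 308 = 2632 K

2632 K


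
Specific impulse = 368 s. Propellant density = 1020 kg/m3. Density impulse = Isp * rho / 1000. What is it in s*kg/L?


rho*Isp = 368 * 1020 / 1000 = 375 s*kg/L

375 s*kg/L


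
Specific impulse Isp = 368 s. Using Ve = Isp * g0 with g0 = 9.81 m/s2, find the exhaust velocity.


Ve = Isp * g0 = 368 * 9.81 = 3610.1 m/s

3610.1 m/s


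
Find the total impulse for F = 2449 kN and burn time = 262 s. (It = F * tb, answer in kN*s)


It = 2449 * 262 = 641638 kN*s

641638 kN*s


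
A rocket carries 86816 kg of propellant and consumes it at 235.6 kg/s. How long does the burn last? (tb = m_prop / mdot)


tb = 86816 / 235.6 = 368.5 s

368.5 s


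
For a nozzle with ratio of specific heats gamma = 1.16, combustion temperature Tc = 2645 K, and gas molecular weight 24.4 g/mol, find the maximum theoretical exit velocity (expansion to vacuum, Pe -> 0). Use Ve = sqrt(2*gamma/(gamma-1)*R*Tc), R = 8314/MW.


R = 8314 / 24.4 = 340.74 J/(kg.K)
Ve = sqrt(2 * 1.16 / (1.16 - 1) * 340.74 * 2645) = 3615 m/s

3615 m/s


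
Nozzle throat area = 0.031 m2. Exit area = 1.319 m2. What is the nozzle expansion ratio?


AR = 1.319 / 0.031 = 42.5

42.5


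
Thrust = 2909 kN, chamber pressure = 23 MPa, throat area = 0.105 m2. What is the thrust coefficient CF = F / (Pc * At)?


CF = 2909000 / (23e6 * 0.105) = 1.2

1.2


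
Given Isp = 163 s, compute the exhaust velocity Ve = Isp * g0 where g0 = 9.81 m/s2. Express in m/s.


Ve = Isp * g0 = 163 * 9.81 = 1599.0 m/s

1599.0 m/s


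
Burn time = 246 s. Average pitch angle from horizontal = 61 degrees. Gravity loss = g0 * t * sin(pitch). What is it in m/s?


GL = 9.81 * 246 * sin(61 deg) = 2111 m/s

2111 m/s


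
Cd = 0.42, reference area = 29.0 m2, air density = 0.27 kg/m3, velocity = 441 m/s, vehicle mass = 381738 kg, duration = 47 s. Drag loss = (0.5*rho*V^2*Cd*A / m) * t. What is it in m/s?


D = 0.5 * 0.27 * 441^2 * 0.42 * 29.0 = 319785.11 N
a = 319785.11 / 381738 = 0.8377 m/s2
dV = 0.8377 * 47 = 39.4 m/s

39.4 m/s


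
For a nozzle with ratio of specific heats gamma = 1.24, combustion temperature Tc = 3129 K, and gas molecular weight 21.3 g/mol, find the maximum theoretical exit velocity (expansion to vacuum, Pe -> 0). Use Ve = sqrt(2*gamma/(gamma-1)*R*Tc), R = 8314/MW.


R = 8314 / 21.3 = 390.33 J/(kg.K)
Ve = sqrt(2 * 1.24 / (1.24 - 1) * 390.33 * 3129) = 3553 m/s

3553 m/s


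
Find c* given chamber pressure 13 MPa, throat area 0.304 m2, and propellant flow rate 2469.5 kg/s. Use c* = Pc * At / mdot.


c* = 13e6 * 0.304 / 2469.5 = 1600 m/s

1600 m/s


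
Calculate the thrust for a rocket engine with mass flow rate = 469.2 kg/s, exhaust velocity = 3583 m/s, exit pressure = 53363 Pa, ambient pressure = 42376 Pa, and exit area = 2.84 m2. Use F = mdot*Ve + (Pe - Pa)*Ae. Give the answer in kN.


F = 469.2 * 3583 + (53363 - 42376) * 2.84 = 1.7123e+06 N = 1712.3 kN

1712.3 kN


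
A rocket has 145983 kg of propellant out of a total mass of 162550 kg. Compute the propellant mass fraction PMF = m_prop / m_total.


PMF = 145983 / 162550 = 0.898

0.898


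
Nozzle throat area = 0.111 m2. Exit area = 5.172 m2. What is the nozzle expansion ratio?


AR = 5.172 / 0.111 = 46.6

46.6


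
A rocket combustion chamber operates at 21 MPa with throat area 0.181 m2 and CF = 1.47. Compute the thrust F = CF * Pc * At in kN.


F = 1.47 * 21e6 * 0.181 = 5.5875e+06 N = 5587.5 kN

5587.5 kN


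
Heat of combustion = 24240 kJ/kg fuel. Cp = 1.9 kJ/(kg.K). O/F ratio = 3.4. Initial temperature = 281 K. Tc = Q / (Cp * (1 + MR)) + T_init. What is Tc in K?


Tc = 24240 / (1.9 * (1 + 3.4)) + 281 = 3181 K

3181 K


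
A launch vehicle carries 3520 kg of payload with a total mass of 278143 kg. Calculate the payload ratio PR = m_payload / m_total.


PR = 3520 / 278143 = 0.0127

0.0127


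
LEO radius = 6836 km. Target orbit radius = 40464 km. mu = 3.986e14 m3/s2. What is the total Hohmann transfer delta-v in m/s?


V1 = sqrt(mu/r1) = 7636.03 m/s
dV1 = V1*(sqrt(2*r2/(r1+r2)) - 1) = 2352.15 m/s
V2 = sqrt(mu/r2) = 3138.59 m/s
dV2 = V2*(1 - sqrt(2*r1/(r1+r2))) = 1451.18 m/s
Total dV = 3803 m/s

3803 m/s


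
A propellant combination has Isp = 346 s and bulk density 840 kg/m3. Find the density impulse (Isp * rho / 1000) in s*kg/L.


rho*Isp = 346 * 840 / 1000 = 291 s*kg/L

291 s*kg/L


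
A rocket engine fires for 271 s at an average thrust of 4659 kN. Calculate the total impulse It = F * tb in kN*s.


It = 4659 * 271 = 1262589 kN*s

1262589 kN*s


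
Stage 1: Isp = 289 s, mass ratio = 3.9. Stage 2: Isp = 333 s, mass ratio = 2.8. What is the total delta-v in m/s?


dV1 = 289 * 9.81 * ln(3.9) = 3858.5 m/s
dV2 = 333 * 9.81 * ln(2.8) = 3363.5 m/s
Total dV = 3858.5 + 3363.5 = 7222.0 m/s ~ 7222 m/s

7222 m/s


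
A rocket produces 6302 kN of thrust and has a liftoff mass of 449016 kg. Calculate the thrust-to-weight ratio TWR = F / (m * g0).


TWR = 6302000 / (449016 * 9.81) = 1.43

1.43


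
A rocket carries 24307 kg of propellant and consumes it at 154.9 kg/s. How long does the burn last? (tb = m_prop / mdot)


tb = 24307 / 154.9 = 156.9 s

156.9 s


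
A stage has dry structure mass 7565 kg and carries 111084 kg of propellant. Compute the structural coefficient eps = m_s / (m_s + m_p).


eps = 7565 / (7565 + 111084) = 0.0638

0.0638


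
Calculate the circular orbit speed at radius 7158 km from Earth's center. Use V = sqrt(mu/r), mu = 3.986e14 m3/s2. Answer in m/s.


V = sqrt(3.986e14 / 7158000) = 7462 m/s

7462 m/s


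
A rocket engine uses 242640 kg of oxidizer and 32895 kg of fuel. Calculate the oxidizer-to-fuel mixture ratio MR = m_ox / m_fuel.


MR = 242640 / 32895 = 7.38

7.38


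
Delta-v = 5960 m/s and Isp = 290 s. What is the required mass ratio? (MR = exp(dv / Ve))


Ve = 290 * 9.81 = 2844.9 m/s
MR = exp(5960 / 2844.9) = 8.125

8.125


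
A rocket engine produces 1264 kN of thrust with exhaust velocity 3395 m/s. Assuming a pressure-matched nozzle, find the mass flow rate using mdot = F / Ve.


mdot = F / Ve = 1264000 / 3395 = 372.3 kg/s

372.3 kg/s


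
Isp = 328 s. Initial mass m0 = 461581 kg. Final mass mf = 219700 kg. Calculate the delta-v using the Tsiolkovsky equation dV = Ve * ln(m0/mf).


Ve = 328 * 9.81 = 3217.68 m/s
dV = 3217.68 * ln(461581/219700) = 2389 m/s

2389 m/s


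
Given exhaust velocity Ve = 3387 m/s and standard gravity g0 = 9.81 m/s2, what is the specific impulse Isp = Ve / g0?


Isp = Ve / g0 = 3387 / 9.81 = 345.3 s

345.3 s


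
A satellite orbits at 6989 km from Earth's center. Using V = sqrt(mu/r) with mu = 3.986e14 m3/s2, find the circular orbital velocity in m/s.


V = sqrt(3.986e14 / 6989000) = 7552 m/s

7552 m/s


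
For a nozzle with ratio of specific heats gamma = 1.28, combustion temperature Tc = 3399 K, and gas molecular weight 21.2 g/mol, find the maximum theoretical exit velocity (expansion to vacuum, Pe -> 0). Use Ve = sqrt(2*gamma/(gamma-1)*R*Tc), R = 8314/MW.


R = 8314 / 21.2 = 392.17 J/(kg.K)
Ve = sqrt(2 * 1.28 / (1.28 - 1) * 392.17 * 3399) = 3491 m/s

3491 m/s


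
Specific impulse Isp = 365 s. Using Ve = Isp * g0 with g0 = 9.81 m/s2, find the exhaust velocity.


Ve = Isp * g0 = 365 * 9.81 = 3580.7 m/s

3580.7 m/s


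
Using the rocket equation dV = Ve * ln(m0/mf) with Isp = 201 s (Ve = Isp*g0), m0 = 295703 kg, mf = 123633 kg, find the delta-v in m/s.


Ve = 201 * 9.81 = 1971.81 m/s
dV = 1971.81 * ln(295703/123633) = 1719 m/s

1719 m/s


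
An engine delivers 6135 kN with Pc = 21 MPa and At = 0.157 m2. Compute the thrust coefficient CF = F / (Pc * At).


CF = 6135000 / (21e6 * 0.157) = 1.86

1.86


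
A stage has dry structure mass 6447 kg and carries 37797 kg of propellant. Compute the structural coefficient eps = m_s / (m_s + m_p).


eps = 6447 / (6447 + 37797) = 0.1457

0.1457


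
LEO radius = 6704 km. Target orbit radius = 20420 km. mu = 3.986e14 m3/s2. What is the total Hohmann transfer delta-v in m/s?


V1 = sqrt(mu/r1) = 7710.84 m/s
dV1 = V1*(sqrt(2*r2/(r1+r2)) - 1) = 1750.83 m/s
V2 = sqrt(mu/r2) = 4418.15 m/s
dV2 = V2*(1 - sqrt(2*r1/(r1+r2))) = 1311.84 m/s
Total dV = 3063 m/s

3063 m/s


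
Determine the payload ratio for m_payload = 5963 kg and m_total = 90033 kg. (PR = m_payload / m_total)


PR = 5963 / 90033 = 0.0662

0.0662


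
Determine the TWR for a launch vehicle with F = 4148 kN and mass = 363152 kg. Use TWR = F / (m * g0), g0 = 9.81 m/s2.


TWR = 4148000 / (363152 * 9.81) = 1.16

1.16


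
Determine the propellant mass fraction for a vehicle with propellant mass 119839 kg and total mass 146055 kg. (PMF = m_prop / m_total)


PMF = 119839 / 146055 = 0.821

0.821


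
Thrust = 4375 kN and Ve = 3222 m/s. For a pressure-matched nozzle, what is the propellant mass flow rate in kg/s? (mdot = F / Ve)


mdot = F / Ve = 4375000 / 3222 = 1357.9 kg/s

1357.9 kg/s


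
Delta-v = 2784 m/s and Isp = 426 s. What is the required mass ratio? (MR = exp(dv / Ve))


Ve = 426 * 9.81 = 4179.06 m/s
MR = exp(2784 / 4179.06) = 1.947

1.947


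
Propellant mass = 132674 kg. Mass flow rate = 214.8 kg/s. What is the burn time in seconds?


tb = 132674 / 214.8 = 617.7 s

617.7 s


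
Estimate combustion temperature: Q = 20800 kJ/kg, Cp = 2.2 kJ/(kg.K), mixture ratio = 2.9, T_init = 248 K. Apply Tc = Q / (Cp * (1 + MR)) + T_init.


Tc = 20800 / (2.2 * (1 + 2.9)) + 248 = 2672 K

2672 K


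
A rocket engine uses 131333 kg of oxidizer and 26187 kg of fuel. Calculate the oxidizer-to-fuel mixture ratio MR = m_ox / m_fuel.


MR = 131333 / 26187 = 5.02

5.02


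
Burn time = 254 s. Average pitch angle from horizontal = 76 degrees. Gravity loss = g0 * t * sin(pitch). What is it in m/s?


GL = 9.81 * 254 * sin(76 deg) = 2418 m/s

2418 m/s


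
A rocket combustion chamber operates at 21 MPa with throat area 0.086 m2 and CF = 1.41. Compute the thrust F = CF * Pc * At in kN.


F = 1.41 * 21e6 * 0.086 = 2.5465e+06 N = 2546.5 kN

2546.5 kN


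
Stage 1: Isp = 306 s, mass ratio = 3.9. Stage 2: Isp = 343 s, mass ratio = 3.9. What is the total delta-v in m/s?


dV1 = 306 * 9.81 * ln(3.9) = 4085.5 m/s
dV2 = 343 * 9.81 * ln(3.9) = 4579.5 m/s
Total dV = 4085.5 + 4579.5 = 8665.0 m/s ~ 8665 m/s

8665 m/s


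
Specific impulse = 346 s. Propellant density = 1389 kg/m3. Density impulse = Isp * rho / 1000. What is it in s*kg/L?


rho*Isp = 346 * 1389 / 1000 = 481 s*kg/L

481 s*kg/L


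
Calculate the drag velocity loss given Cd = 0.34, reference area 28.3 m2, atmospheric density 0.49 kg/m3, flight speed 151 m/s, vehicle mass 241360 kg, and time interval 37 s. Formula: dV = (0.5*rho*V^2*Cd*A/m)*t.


D = 0.5 * 0.49 * 151^2 * 0.34 * 28.3 = 53750.85 N
a = 53750.85 / 241360 = 0.2227 m/s2
dV = 0.2227 * 37 = 8.2 m/s

8.2 m/s


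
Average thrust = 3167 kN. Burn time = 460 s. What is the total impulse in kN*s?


It = 3167 * 460 = 1456820 kN*s

1456820 kN*s


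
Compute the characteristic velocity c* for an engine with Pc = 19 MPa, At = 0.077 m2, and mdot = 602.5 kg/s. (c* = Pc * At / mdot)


c* = 19e6 * 0.077 / 602.5 = 2428 m/s

2428 m/s


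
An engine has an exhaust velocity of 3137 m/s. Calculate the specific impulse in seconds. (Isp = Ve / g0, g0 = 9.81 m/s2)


Isp = Ve / g0 = 3137 / 9.81 = 319.8 s

319.8 s


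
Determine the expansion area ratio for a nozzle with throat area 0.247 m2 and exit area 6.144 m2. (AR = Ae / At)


AR = 6.144 / 0.247 = 24.9

24.9


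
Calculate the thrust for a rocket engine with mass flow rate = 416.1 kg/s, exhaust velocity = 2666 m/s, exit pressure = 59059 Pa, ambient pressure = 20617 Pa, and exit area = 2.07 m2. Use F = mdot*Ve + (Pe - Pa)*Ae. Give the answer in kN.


F = 416.1 * 2666 + (59059 - 20617) * 2.07 = 1.1889e+06 N = 1188.9 kN

1188.9 kN


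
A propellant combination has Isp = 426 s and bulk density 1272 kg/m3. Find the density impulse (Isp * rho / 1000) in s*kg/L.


rho*Isp = 426 * 1272 / 1000 = 542 s*kg/L

542 s*kg/L


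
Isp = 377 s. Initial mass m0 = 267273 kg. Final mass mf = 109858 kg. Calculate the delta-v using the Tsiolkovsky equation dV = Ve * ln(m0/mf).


Ve = 377 * 9.81 = 3698.37 m/s
dV = 3698.37 * ln(267273/109858) = 3288 m/s

3288 m/s


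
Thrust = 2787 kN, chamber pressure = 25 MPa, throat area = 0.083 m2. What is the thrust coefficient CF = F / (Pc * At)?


CF = 2787000 / (25e6 * 0.083) = 1.34

1.34


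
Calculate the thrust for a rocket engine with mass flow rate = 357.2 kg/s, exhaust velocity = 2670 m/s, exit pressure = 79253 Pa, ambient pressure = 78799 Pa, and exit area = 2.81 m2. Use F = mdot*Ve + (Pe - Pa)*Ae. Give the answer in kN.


F = 357.2 * 2670 + (79253 - 78799) * 2.81 = 955000.0 N = 955.0 kN

955.0 kN


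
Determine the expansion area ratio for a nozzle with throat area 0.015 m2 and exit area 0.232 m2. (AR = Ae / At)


AR = 0.232 / 0.015 = 15.5

15.5


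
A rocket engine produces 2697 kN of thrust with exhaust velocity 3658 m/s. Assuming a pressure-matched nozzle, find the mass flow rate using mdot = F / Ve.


mdot = F / Ve = 2697000 / 3658 = 737.3 kg/s

737.3 kg/s


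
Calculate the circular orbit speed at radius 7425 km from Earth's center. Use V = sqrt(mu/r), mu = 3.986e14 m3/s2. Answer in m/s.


V = sqrt(3.986e14 / 7425000) = 7327 m/s

7327 m/s


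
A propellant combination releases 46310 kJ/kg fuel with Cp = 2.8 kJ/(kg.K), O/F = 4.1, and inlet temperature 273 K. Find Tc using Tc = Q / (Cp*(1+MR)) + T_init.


Tc = 46310 / (2.8 * (1 + 4.1)) + 273 = 3516 K

3516 K


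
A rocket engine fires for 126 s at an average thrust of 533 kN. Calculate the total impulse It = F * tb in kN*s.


It = 533 * 126 = 67158 kN*s

67158 kN*s


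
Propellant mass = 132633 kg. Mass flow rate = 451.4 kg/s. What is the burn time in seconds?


tb = 132633 / 451.4 = 293.8 s

293.8 s


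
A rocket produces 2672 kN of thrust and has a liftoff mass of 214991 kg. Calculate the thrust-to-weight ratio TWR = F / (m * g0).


TWR = 2672000 / (214991 * 9.81) = 1.27

1.27


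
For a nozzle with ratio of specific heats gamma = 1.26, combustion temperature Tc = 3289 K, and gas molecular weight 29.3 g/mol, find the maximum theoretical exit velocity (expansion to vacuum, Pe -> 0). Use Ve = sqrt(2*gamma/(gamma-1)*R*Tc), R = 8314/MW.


R = 8314 / 29.3 = 283.75 J/(kg.K)
Ve = sqrt(2 * 1.26 / (1.26 - 1) * 283.75 * 3289) = 3008 m/s

3008 m/s


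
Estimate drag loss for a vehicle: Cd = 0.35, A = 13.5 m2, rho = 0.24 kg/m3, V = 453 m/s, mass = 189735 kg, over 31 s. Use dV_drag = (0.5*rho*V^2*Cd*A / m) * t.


D = 0.5 * 0.24 * 453^2 * 0.35 * 13.5 = 116353.5 N
a = 116353.5 / 189735 = 0.6132 m/s2
dV = 0.6132 * 31 = 19.0 m/s

19.0 m/s


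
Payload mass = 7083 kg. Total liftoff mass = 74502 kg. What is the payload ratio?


PR = 7083 / 74502 = 0.0951

0.0951


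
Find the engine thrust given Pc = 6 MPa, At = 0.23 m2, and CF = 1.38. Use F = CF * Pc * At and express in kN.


F = 1.38 * 6e6 * 0.23 = 1.9044e+06 N = 1904.4 kN

1904.4 kN


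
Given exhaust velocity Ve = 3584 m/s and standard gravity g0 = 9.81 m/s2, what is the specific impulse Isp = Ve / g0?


Isp = Ve / g0 = 3584 / 9.81 = 365.3 s

365.3 s


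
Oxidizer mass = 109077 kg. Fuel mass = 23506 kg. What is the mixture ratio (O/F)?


MR = 109077 / 23506 = 4.64

4.64


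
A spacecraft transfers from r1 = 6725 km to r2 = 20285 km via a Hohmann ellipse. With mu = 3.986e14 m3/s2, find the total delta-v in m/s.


V1 = sqrt(mu/r1) = 7698.79 m/s
dV1 = V1*(sqrt(2*r2/(r1+r2)) - 1) = 1736.66 m/s
V2 = sqrt(mu/r2) = 4432.83 m/s
dV2 = V2*(1 - sqrt(2*r1/(r1+r2))) = 1304.74 m/s
Total dV = 3041 m/s

3041 m/s


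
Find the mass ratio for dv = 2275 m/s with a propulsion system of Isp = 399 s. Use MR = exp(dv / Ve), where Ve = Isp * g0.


Ve = 399 * 9.81 = 3914.19 m/s
MR = exp(2275 / 3914.19) = 1.788

1.788


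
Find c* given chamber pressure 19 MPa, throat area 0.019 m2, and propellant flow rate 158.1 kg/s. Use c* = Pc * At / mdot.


c* = 19e6 * 0.019 / 158.1 = 2283 m/s

2283 m/s


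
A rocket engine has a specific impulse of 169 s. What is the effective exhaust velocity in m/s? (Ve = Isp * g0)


Ve = Isp * g0 = 169 * 9.81 = 1657.9 m/s

1657.9 m/s


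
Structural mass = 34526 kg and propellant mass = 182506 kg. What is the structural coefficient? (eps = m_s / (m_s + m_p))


eps = 34526 / (34526 + 182506) = 0.1591

0.1591


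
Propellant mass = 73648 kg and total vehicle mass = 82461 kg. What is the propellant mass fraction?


PMF = 73648 / 82461 = 0.893

0.893


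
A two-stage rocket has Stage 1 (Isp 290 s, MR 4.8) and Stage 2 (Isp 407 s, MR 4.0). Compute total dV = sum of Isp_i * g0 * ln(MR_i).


dV1 = 290 * 9.81 * ln(4.8) = 4462.6 m/s
dV2 = 407 * 9.81 * ln(4.0) = 5535.0 m/s
Total dV = 4462.6 + 5535.0 = 9997.6 m/s ~ 9998 m/s

9998 m/s


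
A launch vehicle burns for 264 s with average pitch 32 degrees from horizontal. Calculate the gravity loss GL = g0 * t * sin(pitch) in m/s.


GL = 9.81 * 264 * sin(32 deg) = 1372 m/s

1372 m/s


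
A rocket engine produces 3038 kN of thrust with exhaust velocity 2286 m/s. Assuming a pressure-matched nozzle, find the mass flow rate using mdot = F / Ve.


mdot = F / Ve = 3038000 / 2286 = 1329.0 kg/s

1329.0 kg/s


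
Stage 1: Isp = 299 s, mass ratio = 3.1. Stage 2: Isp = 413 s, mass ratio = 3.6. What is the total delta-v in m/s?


dV1 = 299 * 9.81 * ln(3.1) = 3318.6 m/s
dV2 = 413 * 9.81 * ln(3.6) = 5189.7 m/s
Total dV = 3318.6 + 5189.7 = 8508.3 m/s ~ 8508 m/s

8508 m/s


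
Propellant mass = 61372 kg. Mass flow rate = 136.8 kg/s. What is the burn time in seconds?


tb = 61372 / 136.8 = 448.6 s

448.6 s


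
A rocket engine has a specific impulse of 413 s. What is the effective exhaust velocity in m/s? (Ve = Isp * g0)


Ve = Isp * g0 = 413 * 9.81 = 4051.5 m/s

4051.5 m/s


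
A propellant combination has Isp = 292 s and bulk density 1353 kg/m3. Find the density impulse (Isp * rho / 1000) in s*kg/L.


rho*Isp = 292 * 1353 / 1000 = 395 s*kg/L

395 s*kg/L


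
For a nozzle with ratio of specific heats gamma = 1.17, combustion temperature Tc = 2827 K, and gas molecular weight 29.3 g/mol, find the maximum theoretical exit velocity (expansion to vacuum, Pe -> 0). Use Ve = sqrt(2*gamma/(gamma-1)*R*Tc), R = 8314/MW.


R = 8314 / 29.3 = 283.75 J/(kg.K)
Ve = sqrt(2 * 1.17 / (1.17 - 1) * 283.75 * 2827) = 3323 m/s

3323 m/s


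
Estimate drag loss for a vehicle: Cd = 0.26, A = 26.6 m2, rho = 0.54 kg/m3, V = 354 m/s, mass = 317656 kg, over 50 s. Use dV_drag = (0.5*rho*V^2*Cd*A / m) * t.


D = 0.5 * 0.54 * 354^2 * 0.26 * 26.6 = 234005.07 N
a = 234005.07 / 317656 = 0.7367 m/s2
dV = 0.7367 * 50 = 36.8 m/s

36.8 m/s


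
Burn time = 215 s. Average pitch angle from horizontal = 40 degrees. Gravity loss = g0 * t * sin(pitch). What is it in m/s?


GL = 9.81 * 215 * sin(40 deg) = 1356 m/s

1356 m/s


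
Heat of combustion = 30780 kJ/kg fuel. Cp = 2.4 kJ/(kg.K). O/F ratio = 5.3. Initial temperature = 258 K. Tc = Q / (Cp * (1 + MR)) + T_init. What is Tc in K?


Tc = 30780 / (2.4 * (1 + 5.3)) + 258 = 2294 K

2294 K


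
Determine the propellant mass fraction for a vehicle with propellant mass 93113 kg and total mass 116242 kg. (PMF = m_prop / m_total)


PMF = 93113 / 116242 = 0.801

0.801


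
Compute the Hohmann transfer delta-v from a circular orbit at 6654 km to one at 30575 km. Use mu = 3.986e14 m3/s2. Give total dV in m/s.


V1 = sqrt(mu/r1) = 7739.76 m/s
dV1 = V1*(sqrt(2*r2/(r1+r2)) - 1) = 2179.63 m/s
V2 = sqrt(mu/r2) = 3610.65 m/s
dV2 = V2*(1 - sqrt(2*r1/(r1+r2))) = 1451.91 m/s
Total dV = 3632 m/s

3632 m/s


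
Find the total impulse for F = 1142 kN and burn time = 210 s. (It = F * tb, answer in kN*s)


It = 1142 * 210 = 239820 kN*s

239820 kN*s


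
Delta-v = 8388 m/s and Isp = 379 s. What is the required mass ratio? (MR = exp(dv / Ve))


Ve = 379 * 9.81 = 3717.99 m/s
MR = exp(8388 / 3717.99) = 9.545

9.545


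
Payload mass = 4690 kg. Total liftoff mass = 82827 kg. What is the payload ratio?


PR = 4690 / 82827 = 0.0566

0.0566


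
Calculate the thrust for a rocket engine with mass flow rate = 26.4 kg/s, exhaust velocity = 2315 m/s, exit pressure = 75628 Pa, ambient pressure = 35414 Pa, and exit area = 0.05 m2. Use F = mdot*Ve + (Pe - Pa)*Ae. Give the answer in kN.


F = 26.4 * 2315 + (75628 - 35414) * 0.05 = 63127.0 N = 63.1 kN

63.1 kN


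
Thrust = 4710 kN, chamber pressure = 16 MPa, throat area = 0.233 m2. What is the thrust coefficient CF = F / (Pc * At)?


CF = 4710000 / (16e6 * 0.233) = 1.26

1.26


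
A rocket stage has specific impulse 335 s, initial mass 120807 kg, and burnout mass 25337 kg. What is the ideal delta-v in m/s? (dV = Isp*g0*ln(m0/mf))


Ve = 335 * 9.81 = 3286.35 m/s
dV = 3286.35 * ln(120807/25337) = 5133 m/s

5133 m/s


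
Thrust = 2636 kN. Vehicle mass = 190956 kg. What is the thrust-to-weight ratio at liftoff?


TWR = 2636000 / (190956 * 9.81) = 1.41

1.41


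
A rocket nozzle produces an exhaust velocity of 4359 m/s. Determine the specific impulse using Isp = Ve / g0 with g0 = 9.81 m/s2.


Isp = Ve / g0 = 4359 / 9.81 = 444.3 s

444.3 s


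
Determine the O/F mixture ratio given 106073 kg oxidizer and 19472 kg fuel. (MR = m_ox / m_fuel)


MR = 106073 / 19472 = 5.45

5.45


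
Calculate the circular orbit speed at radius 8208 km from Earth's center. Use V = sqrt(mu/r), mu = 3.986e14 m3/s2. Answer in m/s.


V = sqrt(3.986e14 / 8208000) = 6969 m/s

6969 m/s


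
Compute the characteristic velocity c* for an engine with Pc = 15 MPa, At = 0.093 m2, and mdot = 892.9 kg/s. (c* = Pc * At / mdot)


c* = 15e6 * 0.093 / 892.9 = 1562 m/s

1562 m/s


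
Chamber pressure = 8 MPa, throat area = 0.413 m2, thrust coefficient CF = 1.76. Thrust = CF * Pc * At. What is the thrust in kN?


F = 1.76 * 8e6 * 0.413 = 5.8150e+06 N = 5815.0 kN

5815.0 kN


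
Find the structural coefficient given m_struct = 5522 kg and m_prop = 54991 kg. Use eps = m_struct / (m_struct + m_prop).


eps = 5522 / (5522 + 54991) = 0.0913

0.0913


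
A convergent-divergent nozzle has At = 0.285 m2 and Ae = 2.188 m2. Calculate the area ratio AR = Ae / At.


AR = 2.188 / 0.285 = 7.7

7.7


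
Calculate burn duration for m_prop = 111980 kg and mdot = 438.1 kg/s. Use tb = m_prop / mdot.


tb = 111980 / 438.1 = 255.6 s

255.6 s


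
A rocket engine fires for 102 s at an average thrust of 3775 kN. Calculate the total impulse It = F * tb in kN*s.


It = 3775 * 102 = 385050 kN*s

385050 kN*s


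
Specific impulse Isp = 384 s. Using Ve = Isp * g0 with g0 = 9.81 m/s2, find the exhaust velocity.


Ve = Isp * g0 = 384 * 9.81 = 3767.0 m/s

3767.0 m/s


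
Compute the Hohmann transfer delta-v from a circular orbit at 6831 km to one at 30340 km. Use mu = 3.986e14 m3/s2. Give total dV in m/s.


V1 = sqrt(mu/r1) = 7638.82 m/s
dV1 = V1*(sqrt(2*r2/(r1+r2)) - 1) = 2121.12 m/s
V2 = sqrt(mu/r2) = 3624.61 m/s
dV2 = V2*(1 - sqrt(2*r1/(r1+r2))) = 1427.17 m/s
Total dV = 3548 m/s

3548 m/s


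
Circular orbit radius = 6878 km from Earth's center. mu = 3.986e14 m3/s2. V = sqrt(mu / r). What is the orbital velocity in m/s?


V = sqrt(3.986e14 / 6878000) = 7613 m/s

7613 m/s


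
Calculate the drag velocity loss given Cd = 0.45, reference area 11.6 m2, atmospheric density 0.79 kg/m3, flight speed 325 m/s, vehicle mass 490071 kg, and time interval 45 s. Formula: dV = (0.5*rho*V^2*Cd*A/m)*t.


D = 0.5 * 0.79 * 325^2 * 0.45 * 11.6 = 217788.19 N
a = 217788.19 / 490071 = 0.4444 m/s2
dV = 0.4444 * 45 = 20.0 m/s

20.0 m/s


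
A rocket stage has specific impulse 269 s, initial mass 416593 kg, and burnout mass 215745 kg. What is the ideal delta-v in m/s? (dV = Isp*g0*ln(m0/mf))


Ve = 269 * 9.81 = 2638.89 m/s
dV = 2638.89 * ln(416593/215745) = 1736 m/s

1736 m/s


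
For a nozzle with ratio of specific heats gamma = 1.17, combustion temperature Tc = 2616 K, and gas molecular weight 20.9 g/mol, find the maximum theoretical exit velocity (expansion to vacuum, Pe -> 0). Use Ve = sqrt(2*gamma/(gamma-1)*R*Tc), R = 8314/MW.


R = 8314 / 20.9 = 397.8 J/(kg.K)
Ve = sqrt(2 * 1.17 / (1.17 - 1) * 397.8 * 2616) = 3785 m/s

3785 m/s


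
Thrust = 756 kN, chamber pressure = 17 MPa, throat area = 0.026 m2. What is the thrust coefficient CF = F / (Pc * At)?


CF = 756000 / (17e6 * 0.026) = 1.71

1.71


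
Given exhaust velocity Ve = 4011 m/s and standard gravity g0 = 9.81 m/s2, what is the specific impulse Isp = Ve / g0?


Isp = Ve / g0 = 4011 / 9.81 = 408.9 s

408.9 s


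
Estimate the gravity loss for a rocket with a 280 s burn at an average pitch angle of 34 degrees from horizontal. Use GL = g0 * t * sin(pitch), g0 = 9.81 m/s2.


GL = 9.81 * 280 * sin(34 deg) = 1536 m/s

1536 m/s


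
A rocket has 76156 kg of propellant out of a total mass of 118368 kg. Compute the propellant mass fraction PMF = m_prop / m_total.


PMF = 76156 / 118368 = 0.643

0.643


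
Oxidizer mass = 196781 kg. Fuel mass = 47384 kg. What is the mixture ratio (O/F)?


MR = 196781 / 47384 = 4.15

4.15


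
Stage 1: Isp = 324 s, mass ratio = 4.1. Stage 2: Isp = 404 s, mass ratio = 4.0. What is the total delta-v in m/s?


dV1 = 324 * 9.81 * ln(4.1) = 4484.7 m/s
dV2 = 404 * 9.81 * ln(4.0) = 5494.2 m/s
Total dV = 4484.7 + 5494.2 = 9978.9 m/s ~ 9979 m/s

9979 m/s


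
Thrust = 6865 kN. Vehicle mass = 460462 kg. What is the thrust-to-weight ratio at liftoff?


TWR = 6865000 / (460462 * 9.81) = 1.52

1.52


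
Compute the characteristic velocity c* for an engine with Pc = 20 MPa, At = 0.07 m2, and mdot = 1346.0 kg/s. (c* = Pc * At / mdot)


c* = 20e6 * 0.07 / 1346.0 = 1040 m/s

1040 m/s


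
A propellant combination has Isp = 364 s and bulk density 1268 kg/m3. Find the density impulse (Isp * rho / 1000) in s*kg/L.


rho*Isp = 364 * 1268 / 1000 = 462 s*kg/L

462 s*kg/L


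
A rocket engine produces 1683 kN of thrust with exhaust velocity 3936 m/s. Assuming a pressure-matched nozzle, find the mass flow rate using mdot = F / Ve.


mdot = F / Ve = 1683000 / 3936 = 427.6 kg/s

427.6 kg/s


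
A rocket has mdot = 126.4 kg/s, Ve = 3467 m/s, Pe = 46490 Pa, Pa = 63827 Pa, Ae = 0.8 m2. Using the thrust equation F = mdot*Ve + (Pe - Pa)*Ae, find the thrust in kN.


F = 126.4 * 3467 + (46490 - 63827) * 0.8 = 424359.0 N = 424.4 kN

424.4 kN


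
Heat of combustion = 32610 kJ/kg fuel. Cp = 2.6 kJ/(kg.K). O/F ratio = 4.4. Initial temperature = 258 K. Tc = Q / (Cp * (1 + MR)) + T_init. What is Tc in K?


Tc = 32610 / (2.6 * (1 + 4.4)) + 258 = 2581 K

2581 K


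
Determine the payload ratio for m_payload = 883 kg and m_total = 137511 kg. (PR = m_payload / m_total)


PR = 883 / 137511 = 0.0064

0.0064


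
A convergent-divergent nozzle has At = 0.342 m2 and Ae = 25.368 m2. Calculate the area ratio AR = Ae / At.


AR = 25.368 / 0.342 = 74.2

74.2


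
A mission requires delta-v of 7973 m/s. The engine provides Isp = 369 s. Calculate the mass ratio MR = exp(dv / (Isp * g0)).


Ve = 369 * 9.81 = 3619.89 m/s
MR = exp(7973 / 3619.89) = 9.048

9.048


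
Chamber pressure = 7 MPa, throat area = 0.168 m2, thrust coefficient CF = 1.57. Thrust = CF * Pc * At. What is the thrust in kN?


F = 1.57 * 7e6 * 0.168 = 1.8463e+06 N = 1846.3 kN

1846.3 kN


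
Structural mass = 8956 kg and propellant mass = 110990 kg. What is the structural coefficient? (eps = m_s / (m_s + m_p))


eps = 8956 / (8956 + 110990) = 0.0747

0.0747


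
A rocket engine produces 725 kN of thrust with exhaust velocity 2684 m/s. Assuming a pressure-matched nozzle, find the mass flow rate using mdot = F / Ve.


mdot = F / Ve = 725000 / 2684 = 270.1 kg/s

270.1 kg/s


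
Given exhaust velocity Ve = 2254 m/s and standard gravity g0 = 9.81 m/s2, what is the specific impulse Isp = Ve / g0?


Isp = Ve / g0 = 2254 / 9.81 = 229.8 s

229.8 s


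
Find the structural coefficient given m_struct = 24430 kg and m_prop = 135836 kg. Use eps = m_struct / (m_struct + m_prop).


eps = 24430 / (24430 + 135836) = 0.1524

0.1524
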